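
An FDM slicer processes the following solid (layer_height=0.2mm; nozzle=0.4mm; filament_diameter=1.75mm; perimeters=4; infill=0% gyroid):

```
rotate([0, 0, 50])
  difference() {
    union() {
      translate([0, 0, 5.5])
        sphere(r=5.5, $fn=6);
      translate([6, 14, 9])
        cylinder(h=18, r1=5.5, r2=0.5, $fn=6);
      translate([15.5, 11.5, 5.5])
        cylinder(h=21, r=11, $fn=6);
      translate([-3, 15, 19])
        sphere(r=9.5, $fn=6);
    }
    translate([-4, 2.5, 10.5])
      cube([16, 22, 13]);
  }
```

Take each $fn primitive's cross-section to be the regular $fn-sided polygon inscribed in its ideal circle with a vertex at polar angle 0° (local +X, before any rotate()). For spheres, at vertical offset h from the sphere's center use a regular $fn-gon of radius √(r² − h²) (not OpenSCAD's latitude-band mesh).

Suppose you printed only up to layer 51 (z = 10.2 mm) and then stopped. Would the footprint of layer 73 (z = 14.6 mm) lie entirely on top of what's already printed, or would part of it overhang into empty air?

Compare the two slices. At z = 10.2: the sphere: section is a regular 6-gon, circumradius = √(r²−h²) = √(5.5²−4.7²) = 2.857 (area = (6/2)·2.857²·sin(360°/6) = 21.20 mm²); the cone at (6, 14): at t=0.067 of its height the radius interpolates to r₁+(r₂−r₁)t = 5.167, giving a regular 6-gon of that circumradius (area = (6/2)·5.167²·sin(360°/6) = 69.35 mm²); the r=11 cylinder at (15.5, 11.5) gives a regular 6-gon of circumradius 11 (constant along its height) (area = (6/2)·11.000²·sin(360°/6) = 314.37 mm²); the r=9.5 sphere at (-3, 15) contributes a regular 6-gon of circumradius √(9.5²−8.8²) = 3.579 (area = (6/2)·3.579²·sin(360°/6) = 33.28 mm²); Combining (union): the regions partially overlap — summed areas 438.20 mm² minus the doubly-counted overlap 32.93 mm² gives 405.27 mm² — area = 405.27 mm²; the cube at (-4, 2.5) is absent (z outside [10.5, 23.5]); Taking the first minus the rest: none of the subtracted shapes is present at this height, so that combined region is unchanged — area = 405.27 mm²; (rotated 50° about Z; rotation is an isometry so areas/perimeters/island counts are preserved). At z = 14.6: the sphere is absent (|z−center|=9.100 > r=5.5); the cone at (6, 14): at t=0.311 of its height the radius interpolates to r₁+(r₂−r₁)t = 3.944, giving a regular 6-gon of that circumradius (area = (6/2)·3.944²·sin(360°/6) = 40.42 mm²); the r=11 cylinder at (15.5, 11.5) contributes a regular 6-gon of circumradius 11 (area = (6/2)·11.000²·sin(360°/6) = 314.37 mm²); the sphere at (-3, 15): section is a regular 6-gon, circumradius = √(r²−h²) = √(9.5²−4.4²) = 8.420 (area = (6/2)·8.420²·sin(360°/6) = 184.18 mm²); Merging all regions: the regions partially overlap — summed areas 538.97 mm² minus the doubly-counted overlap 29.63 mm² gives 509.34 mm² — area = 509.34 mm²; the cube at (-4, 2.5) (footprint 16×22) is included at this height (area 352.00 mm²); Taking the first minus the rest: starting from the result so far (509.34 mm²), the 16×22 cube at (-4, 2.5) partially overlaps it — only the 206.84 mm² overlap (of its 352.00 mm²) is removed, clipping the outline — area = 302.51 mm²; (whole slice rotated 50° about Z — lengths, areas and connectivity unchanged). Checking containment: at z = 14.6 the cross-section extends beyond the z = 10.2 cross-section by about 67.06 mm².

part overhangs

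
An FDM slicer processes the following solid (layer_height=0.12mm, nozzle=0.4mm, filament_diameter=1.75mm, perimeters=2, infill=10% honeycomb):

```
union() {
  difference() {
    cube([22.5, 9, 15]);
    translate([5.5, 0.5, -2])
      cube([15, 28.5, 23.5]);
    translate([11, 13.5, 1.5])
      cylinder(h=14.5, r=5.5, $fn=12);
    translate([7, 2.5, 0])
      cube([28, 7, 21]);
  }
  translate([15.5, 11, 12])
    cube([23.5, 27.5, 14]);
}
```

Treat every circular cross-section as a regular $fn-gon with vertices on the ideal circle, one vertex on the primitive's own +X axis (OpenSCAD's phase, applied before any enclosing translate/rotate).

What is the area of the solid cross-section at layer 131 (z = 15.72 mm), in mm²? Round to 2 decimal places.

At z = 15.72 mm: the cube is not intersected at this z (z outside [0, 15]); the 15×28.5 cube at (5.5, 0.5) contributes its full rectangle (area 427.50 mm²); the r=5.5 cylinder at (11, 13.5) gives a regular 12-gon of circumradius 5.5 (constant along its height) (area = (12/2)·5.500²·sin(360°/12) = 90.75 mm²); the cube at (7, 2.5) is present — its section is the full 28×7 rectangle (area 196.00 mm²); Taking the first minus the rest: the first operand is absent here, so nothing remains; the cube at (15.5, 11) (footprint 23.5×27.5) is included at this height (area 646.25 mm²); Merging all regions: only the 23.5×27.5 cube at (15.5, 11) is present, so the union is just that shape — area = 646.25 mm². Overall, the cross-section is a single solid region. Net area = 646.25 mm².

646.25 mm²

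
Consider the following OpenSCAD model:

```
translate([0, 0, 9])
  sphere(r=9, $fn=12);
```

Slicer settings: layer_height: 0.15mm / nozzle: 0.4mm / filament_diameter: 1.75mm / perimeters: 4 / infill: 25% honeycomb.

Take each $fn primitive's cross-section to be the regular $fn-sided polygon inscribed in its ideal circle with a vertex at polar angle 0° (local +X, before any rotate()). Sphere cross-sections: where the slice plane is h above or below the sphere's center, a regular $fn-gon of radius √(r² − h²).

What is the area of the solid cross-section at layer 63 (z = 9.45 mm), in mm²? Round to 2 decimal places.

At z = 9.45 mm: the r=9 sphere contributes a regular 12-gon of circumradius √(9²−0.45²) = 8.989 (area = (12/2)·8.989²·sin(360°/12) = 242.39 mm²). Overall, the cross-section is a single solid region. Net area = 242.39 mm².

242.39 mm²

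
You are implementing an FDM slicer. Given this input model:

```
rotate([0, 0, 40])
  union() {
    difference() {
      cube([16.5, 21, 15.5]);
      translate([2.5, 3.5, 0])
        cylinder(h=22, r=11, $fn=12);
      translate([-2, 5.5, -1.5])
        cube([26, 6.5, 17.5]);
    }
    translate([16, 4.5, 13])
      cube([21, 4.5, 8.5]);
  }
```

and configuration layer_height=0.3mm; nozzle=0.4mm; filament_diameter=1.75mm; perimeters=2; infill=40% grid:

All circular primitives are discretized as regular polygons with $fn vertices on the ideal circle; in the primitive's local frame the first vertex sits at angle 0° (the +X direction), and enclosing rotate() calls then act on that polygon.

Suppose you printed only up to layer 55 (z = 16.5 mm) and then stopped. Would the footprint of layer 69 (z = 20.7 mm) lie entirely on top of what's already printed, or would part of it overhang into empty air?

Compare the two slices. At z = 16.5: the cube is not intersected at this z (z outside [0, 15.5]); the r=11 cylinder at (2.5, 3.5) gives a regular 12-gon of circumradius 11 (constant along its height) (area = (12/2)·11.000²·sin(360°/12) = 363.00 mm²); the cube at (-2, 5.5) does not reach this height (z outside [-1.5, 16]); After the difference (first − rest): the first operand is absent here, so nothing remains; the cube at (16, 4.5) is present — its section is the full 21×4.5 rectangle (area 94.50 mm²); Taking the union: only the 21×4.5 cube at (16, 4.5) is present, so the union is just that shape — area = 94.50 mm²; (whole slice rotated 40° about Z — lengths, areas and connectivity unchanged). At z = 20.7: the cube is absent (z outside [0, 15.5]); the cylinder at (2.5, 3.5): section is a regular 12-gon, circumradius r=11 (area = (12/2)·11.000²·sin(360°/12) = 363.00 mm²); the cube at (-2, 5.5) is absent (z outside [-1.5, 16]); Taking the first minus the rest: the first operand is absent here, so nothing remains; the 21×4.5 cube at (16, 4.5) contributes its full rectangle (area 94.50 mm²); Merging all regions: only the 21×4.5 cube at (16, 4.5) is present, so the union is just that shape — area = 94.50 mm²; (whole slice rotated 40° about Z — lengths, areas and connectivity unchanged). Checking containment: the cross-section at z = 20.7 is a subset of the cross-section at z = 16.5.

entirely on top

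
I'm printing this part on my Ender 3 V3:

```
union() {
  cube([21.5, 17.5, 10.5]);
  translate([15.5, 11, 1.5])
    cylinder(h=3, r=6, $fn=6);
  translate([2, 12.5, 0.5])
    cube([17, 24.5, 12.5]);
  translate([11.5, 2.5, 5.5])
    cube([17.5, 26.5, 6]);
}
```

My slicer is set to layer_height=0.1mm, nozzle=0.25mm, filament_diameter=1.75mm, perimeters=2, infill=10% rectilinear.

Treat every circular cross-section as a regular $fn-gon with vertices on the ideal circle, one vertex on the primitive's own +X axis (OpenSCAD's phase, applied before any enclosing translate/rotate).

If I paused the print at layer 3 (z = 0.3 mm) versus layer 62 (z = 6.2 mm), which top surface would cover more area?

layer 62 (z = 6.2 mm)

Layer 3 (z = 0.3): the 21.5×17.5 cube contributes its full rectangle (area 376.25 mm²); the cylinder at (15.5, 11) is not intersected at this z (z outside [1.5, 4.5]); the cube at (2, 12.5) is not intersected at this z (z outside [0.5, 13]); the cube at (11.5, 2.5) is absent (z outside [5.5, 11.5]); Merging all regions: only the 21.5×17.5 cube is present, so the union is just that shape — area = 376.25 mm². So its area = 376.25 mm². Layer 62 (z = 6.2): the cube (footprint 21.5×17.5) is included at this height (area 376.25 mm²); the cylinder at (15.5, 11) does not reach this height (z outside [1.5, 4.5]); the cube at (2, 12.5) (footprint 17×24.5) is included at this height (area 416.50 mm²); the cube at (11.5, 2.5) is present — its section is the full 17.5×26.5 rectangle (area 463.75 mm²); Merging all regions: the regions partially overlap — summed areas 1256.50 mm² minus the doubly-counted overlap 321.25 mm² gives 935.25 mm² — area = 935.25 mm². So its area = 935.25 mm². Layer 62 is larger (935.25 vs 376.25 mm²).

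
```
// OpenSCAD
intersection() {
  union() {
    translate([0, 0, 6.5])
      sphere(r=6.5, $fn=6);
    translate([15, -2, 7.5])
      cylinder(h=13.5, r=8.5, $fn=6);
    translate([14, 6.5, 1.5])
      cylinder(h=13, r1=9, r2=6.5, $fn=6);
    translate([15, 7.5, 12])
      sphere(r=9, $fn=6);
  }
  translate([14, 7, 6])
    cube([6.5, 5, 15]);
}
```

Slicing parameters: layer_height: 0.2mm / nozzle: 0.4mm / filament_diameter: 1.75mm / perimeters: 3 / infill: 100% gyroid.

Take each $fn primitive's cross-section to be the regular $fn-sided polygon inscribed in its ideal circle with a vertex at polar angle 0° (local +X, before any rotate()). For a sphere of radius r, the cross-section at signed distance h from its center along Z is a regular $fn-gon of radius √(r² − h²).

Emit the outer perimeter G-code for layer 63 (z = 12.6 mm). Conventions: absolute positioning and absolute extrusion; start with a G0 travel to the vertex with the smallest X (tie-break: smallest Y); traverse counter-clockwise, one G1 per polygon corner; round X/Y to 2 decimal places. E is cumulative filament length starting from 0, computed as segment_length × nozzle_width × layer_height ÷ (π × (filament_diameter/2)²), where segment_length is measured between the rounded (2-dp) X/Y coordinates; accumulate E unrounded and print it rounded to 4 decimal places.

At z = 12.6 mm: the r=6.5 sphere slices to a regular 6-gon of circumradius 2.245 (√(r²−h²) with h=6.1 from center); the r=8.5 cylinder at (15, -2) contributes a regular 6-gon of circumradius 8.5; the cone at (14, 6.5): at t=0.854 of its height the radius interpolates to r₁+(r₂−r₁)t = 6.865, giving a regular 6-gon of that circumradius; the r=9 sphere at (15, 7.5) contributes a regular 6-gon of circumradius √(9²−0.6²) = 8.980; Combining (union): the regions partially overlap (shared area 180.86 mm²), so overlapping operands fuse into one piece — 2 connected regions; the 6.5×5 cube at (14, 7) contributes its full rectangle; Taking the intersection: the 6.5×5 cube at (14, 7) lies inside that combined region, so the common part is the 6.5×5 cube at (14, 7) itself — 1 connected region. The outline is a single polygon with 4 vertices. Extrusion per mm of travel: 0.4 × 0.2 / (π × 0.875²) = 0.033260. Accumulating E over each segment gives final E = 0.7650.

G0 X14.00 Y7.00 Z12.60
G1 X20.50 Y7.00 E0.2162
G1 X20.50 Y12.00 E0.3825
G1 X14.00 Y12.00 E0.5987
G1 X14.00 Y7.00 E0.7650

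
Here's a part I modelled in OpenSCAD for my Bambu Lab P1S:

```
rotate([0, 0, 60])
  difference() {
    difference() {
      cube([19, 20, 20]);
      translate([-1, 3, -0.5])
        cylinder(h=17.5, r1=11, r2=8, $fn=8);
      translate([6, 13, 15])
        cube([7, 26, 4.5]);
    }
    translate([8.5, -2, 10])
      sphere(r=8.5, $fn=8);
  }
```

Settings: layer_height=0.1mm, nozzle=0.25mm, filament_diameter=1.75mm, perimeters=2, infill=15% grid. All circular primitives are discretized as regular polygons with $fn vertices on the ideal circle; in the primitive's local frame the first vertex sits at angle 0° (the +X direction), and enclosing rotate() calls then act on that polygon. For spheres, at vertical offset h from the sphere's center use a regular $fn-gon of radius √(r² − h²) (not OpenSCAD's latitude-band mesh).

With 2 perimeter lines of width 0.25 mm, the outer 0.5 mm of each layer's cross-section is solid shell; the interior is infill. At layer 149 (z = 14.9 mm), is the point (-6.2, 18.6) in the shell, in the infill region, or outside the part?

infill

At z = 14.9 mm: the 19×20 cube contributes its full rectangle; the cone at (-1, 3) (r1=11→r2=8) has section circumradius 8.360 here — a regular 8-gon; the cube at (6, 13) is absent (z outside [15, 19.5]); After the difference (first − rest): starting from the 19×20 cube, the cone at (-1, 3) partially overlaps it — only the 61.48 mm² overlap (of its 197.68 mm²) is removed, clipping the outline — 1 connected region; the r=8.5 sphere at (8.5, -2) slices to a regular 8-gon of circumradius 6.946 (√(r²−h²) with h=4.9 from center); Subtracting the remaining from the first: starting from the result so far, the r=8.5 sphere at (8.5, -2) partially overlaps it — only the 28.66 mm² overlap (of its 136.44 mm²) is removed, clipping the outline — 1 connected region; (whole slice rotated 60° about Z — lengths, areas and connectivity unchanged). Overall, the cross-section is a single solid region. Undo the 60° rotation: the query point maps to (13.008, 14.669) in the un-rotated model frame. The nearest boundary edge runs (0.00, 20.00)→(19.00, 20.00); distance from the point to it = 5.33 mm. The point is inside the cross-section and 5.33 mm from the nearest boundary — more than the 0.5 mm shell width (2 × 0.25), so it's in the infill interior.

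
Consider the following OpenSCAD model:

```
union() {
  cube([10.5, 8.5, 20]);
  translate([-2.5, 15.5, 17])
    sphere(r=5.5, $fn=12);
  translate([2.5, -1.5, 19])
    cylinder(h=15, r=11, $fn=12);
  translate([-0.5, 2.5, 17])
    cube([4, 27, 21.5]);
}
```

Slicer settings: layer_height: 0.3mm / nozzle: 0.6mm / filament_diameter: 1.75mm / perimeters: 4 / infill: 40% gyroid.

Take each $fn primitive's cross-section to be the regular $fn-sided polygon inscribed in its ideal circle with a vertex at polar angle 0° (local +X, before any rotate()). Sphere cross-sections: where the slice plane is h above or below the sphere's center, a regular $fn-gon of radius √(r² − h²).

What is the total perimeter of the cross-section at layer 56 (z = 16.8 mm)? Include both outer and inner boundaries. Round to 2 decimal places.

72.14 mm

At z = 16.8 mm: the cube is present — its section is the full 10.5×8.5 rectangle (perimeter 38.00 mm); the r=5.5 sphere at (-2.5, 15.5) contributes a regular 12-gon of circumradius √(5.5²−0.2²) = 5.496 (perimeter = 2·12·5.496·sin(180°/12) = 34.14 mm); the cylinder at (2.5, -1.5) is not intersected at this z (z outside [19, 34]); the cube at (-0.5, 2.5) is absent (z outside [17, 38.5]); Taking the union: the 2 present regions are separate (no shared area or edge), so areas and boundary lengths simply add and each stays a separate island — boundary = 72.14 mm. Overall, the cross-section has 2 separate islands. Total boundary length (outer) = 72.14 mm.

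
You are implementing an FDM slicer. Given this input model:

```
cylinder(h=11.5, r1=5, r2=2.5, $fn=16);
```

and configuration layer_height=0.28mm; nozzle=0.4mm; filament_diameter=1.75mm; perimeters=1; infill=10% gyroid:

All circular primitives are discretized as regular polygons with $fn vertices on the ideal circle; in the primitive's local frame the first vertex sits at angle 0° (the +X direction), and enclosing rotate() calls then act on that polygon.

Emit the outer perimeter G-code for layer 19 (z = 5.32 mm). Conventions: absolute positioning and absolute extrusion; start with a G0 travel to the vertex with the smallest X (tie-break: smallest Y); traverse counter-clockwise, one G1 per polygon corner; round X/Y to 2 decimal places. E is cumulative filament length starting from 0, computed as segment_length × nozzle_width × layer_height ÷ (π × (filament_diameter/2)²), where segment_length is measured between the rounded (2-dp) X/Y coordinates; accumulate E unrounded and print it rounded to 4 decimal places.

G0 X-3.84 Y0.00 Z5.32
G1 X-3.55 Y-1.47 E0.0698
G1 X-2.72 Y-2.72 E0.1396
G1 X-1.47 Y-3.55 E0.2095
G1 X0.00 Y-3.84 E0.2793
G1 X1.47 Y-3.55 E0.3490
G1 X2.72 Y-2.72 E0.4189
G1 X3.55 Y-1.47 E0.4888
G1 X3.84 Y0.00 E0.5585
G1 X3.55 Y1.47 E0.6283
G1 X2.72 Y2.72 E0.6982
G1 X1.47 Y3.55 E0.7681
G1 X0.00 Y3.84 E0.8378
G1 X-1.47 Y3.55 E0.9076
G1 X-2.72 Y2.72 E0.9775
G1 X-3.55 Y1.47 E1.0473
G1 X-3.84 Y0.00 E1.1171

At z = 5.32 mm: the cone (r1=5→r2=2.5) has section circumradius 3.843 here — a regular 16-gon. The outline is a single polygon with 16 vertices. Extrusion per mm of travel: 0.4 × 0.28 / (π × 0.875²) = 0.046564. Accumulating E over each segment gives final E = 1.1171.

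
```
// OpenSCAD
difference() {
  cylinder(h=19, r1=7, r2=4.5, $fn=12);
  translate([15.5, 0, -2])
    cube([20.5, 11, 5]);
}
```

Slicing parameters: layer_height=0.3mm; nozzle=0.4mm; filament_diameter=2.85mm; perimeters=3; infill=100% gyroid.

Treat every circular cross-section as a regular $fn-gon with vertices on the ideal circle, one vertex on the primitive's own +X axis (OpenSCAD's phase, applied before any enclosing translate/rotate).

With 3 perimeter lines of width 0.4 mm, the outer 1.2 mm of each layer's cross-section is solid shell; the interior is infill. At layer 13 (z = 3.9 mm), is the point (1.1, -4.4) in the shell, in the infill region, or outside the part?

infill

At z = 3.9 mm: the cone (r1=7→r2=4.5) has section circumradius 6.487 here — a regular 12-gon; the cube at (15.5, 0) is absent (z outside [-2, 3]); Subtracting the remaining from the first: none of the subtracted shapes is present at this height, so the cone is unchanged — 1 connected region. Overall, the cross-section is a single solid region. The nearest boundary edge runs (-0.00, -6.49)→(3.24, -5.62); distance from the point to it = 1.73 mm. The point is inside the cross-section and 1.73 mm from the nearest boundary — more than the 1.2 mm shell width (3 × 0.4), so it's in the infill interior.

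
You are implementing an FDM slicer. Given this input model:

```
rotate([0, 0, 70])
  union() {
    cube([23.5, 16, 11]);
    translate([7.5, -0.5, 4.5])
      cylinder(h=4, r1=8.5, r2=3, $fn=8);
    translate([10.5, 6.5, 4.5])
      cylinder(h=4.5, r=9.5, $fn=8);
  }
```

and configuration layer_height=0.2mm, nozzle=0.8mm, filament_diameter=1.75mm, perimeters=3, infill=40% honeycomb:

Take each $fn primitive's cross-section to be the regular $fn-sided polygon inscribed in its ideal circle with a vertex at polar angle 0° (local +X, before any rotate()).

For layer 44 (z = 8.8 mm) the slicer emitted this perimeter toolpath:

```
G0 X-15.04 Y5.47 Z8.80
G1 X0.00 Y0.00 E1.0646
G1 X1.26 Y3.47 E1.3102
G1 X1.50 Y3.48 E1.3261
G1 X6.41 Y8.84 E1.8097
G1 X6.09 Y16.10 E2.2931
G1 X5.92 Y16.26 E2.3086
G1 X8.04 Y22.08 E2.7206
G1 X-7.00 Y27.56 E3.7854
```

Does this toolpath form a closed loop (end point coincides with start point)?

Start point (G0): (-15.04, 5.47). End point (last G1): the path does not return to the start — open.

no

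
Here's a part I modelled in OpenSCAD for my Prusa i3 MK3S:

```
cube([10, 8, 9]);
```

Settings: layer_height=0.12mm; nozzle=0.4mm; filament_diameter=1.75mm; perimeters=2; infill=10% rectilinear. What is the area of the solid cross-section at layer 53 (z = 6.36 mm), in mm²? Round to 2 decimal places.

At z = 6.36 mm: the cube is present — its section is the full 10×8 rectangle (area 80.00 mm²). Overall, the cross-section is a single solid region. Net area = 80.00 mm².

80.00 mm²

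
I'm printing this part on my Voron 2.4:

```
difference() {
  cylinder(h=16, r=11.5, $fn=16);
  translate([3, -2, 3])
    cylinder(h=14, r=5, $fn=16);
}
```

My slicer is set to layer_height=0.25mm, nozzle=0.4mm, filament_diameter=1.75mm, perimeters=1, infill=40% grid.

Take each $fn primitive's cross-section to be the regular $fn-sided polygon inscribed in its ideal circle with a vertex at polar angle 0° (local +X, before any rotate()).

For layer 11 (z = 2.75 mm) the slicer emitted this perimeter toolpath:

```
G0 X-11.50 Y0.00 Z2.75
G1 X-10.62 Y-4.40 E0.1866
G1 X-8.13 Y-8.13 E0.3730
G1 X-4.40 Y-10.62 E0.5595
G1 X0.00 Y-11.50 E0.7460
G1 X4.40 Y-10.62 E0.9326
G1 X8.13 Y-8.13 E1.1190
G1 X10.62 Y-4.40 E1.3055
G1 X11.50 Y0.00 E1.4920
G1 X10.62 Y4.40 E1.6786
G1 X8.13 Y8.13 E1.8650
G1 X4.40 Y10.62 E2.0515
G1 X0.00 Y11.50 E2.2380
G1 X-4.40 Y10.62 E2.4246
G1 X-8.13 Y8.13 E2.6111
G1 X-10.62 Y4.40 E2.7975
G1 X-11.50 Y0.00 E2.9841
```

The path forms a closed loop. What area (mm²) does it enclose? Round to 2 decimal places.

Apply the shoelace formula to the sequence of (X, Y) vertices; enclosed area = 404.67 mm².

404.67 mm²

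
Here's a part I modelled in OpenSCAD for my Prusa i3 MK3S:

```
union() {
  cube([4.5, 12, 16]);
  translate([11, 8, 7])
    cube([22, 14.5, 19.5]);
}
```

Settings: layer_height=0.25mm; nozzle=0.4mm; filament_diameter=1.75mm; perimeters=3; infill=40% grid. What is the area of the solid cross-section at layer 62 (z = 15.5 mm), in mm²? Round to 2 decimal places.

373.00 mm²

At z = 15.5 mm: the cube (footprint 4.5×12) is included at this height (area 54.00 mm²); the cube at (11, 8) is present — its section is the full 22×14.5 rectangle (area 319.00 mm²); Taking the union: the 2 present regions are separate (no shared area or edge), so areas and boundary lengths simply add and each stays a separate island — area = 373.00 mm². Overall, the cross-section has 2 separate islands. Net area = 373.00 mm².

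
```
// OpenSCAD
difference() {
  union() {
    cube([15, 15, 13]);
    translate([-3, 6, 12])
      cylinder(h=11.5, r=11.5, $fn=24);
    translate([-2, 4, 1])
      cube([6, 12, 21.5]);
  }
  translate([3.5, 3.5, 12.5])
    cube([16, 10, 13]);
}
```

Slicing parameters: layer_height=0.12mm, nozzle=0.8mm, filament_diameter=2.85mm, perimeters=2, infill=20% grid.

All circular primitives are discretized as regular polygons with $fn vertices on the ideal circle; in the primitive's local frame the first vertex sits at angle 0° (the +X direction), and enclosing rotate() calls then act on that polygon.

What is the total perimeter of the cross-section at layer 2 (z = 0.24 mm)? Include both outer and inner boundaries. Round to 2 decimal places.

60.00 mm

At z = 0.24 mm: the 15×15 cube contributes its full rectangle (perimeter 60.00 mm); the cylinder at (-3, 6) is absent (z outside [12, 23.5]); the cube at (-2, 4) is not intersected at this z (z outside [1, 22.5]); Merging all regions: only the 15×15 cube is present, so the union is just that shape — boundary = 60.00 mm; the cube at (3.5, 3.5) is absent (z outside [12.5, 25.5]); Taking the first minus the rest: none of the subtracted shapes is present at this height, so the result so far is unchanged — boundary = 60.00 mm. Overall, the cross-section is a single solid region. Total boundary length (outer) = 60.00 mm.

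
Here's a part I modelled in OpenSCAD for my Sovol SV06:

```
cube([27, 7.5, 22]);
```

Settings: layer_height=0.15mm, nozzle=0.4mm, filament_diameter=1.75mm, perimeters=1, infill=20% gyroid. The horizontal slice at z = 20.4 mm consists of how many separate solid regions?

At z = 20.4 mm: the cube is present — its section is the full 27×7.5 rectangle. The result has 1 disconnected region.

1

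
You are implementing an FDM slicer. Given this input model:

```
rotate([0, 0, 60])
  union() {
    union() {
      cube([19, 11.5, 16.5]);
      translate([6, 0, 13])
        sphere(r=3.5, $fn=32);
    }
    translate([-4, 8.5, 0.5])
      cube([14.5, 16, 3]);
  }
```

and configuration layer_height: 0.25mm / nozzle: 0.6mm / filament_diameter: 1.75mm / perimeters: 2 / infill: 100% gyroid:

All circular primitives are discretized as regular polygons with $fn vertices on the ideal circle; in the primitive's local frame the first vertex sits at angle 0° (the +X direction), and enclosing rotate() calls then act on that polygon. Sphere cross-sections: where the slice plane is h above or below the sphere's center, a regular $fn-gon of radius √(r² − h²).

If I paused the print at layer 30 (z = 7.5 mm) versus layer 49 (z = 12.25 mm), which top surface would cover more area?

layer 49 (z = 12.25 mm)

Layer 30 (z = 7.5): the cube is present — its section is the full 19×11.5 rectangle (area 218.50 mm²); the sphere at (6, 0) is not intersected at this z (|z−center|=5.500 > r=3.5); Taking the union: only the 19×11.5 cube is present, so the union is just that shape — area = 218.50 mm²; the cube at (-4, 8.5) is absent (z outside [0.5, 3.5]); Taking the union: only the result so far is present, so the union is just that shape — area = 218.50 mm²; (rotated 60° about Z; rotation is an isometry so areas/perimeters/island counts are preserved). So its area = 218.50 mm². Layer 49 (z = 12.25): the cube is present — its section is the full 19×11.5 rectangle (area 218.50 mm²); the sphere at (6, 0): section is a regular 32-gon, circumradius = √(r²−h²) = √(3.5²−0.75²) = 3.419 (area = (32/2)·3.419²·sin(360°/32) = 36.48 mm²); Taking the union: the regions partially overlap — summed areas 254.98 mm² minus the doubly-counted overlap 18.24 mm² gives 236.74 mm² — area = 236.74 mm²; the cube at (-4, 8.5) is absent (z outside [0.5, 3.5]); Merging all regions: only that combined region is present, so the union is just that shape — area = 236.74 mm²; (whole slice rotated 60° about Z — lengths, areas and connectivity unchanged). So its area = 236.74 mm². Layer 49 is larger (236.74 vs 218.50 mm²).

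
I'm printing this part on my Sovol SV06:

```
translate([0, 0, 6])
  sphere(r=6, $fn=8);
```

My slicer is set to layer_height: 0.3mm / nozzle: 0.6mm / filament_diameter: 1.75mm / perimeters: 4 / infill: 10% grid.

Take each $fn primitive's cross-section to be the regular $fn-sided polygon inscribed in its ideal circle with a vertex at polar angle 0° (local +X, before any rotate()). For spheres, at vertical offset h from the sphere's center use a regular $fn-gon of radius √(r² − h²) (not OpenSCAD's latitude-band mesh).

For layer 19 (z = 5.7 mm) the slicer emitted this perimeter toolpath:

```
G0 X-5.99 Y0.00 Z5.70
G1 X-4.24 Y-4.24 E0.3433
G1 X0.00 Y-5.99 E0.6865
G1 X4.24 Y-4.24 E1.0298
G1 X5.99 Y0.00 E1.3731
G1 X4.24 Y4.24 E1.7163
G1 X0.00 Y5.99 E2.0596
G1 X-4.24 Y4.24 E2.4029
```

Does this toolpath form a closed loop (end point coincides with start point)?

no

Start point (G0): (-5.99, 0.00). End point (last G1): the path does not return to the start — open.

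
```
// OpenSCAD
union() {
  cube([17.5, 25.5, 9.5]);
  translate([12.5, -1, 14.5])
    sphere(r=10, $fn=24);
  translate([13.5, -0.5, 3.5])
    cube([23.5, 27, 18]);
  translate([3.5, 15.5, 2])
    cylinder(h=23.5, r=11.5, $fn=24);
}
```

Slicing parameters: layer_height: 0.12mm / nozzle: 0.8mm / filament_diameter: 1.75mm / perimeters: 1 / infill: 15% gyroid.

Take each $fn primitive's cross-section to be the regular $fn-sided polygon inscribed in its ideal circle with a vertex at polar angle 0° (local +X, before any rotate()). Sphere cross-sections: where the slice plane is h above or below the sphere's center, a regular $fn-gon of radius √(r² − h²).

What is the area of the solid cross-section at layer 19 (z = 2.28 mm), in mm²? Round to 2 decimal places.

582.58 mm²

At z = 2.28 mm: the cube (footprint 17.5×25.5) is included at this height (area 446.25 mm²); the sphere at (12.5, -1) is absent (|z−center|=12.220 > r=10); the cube at (13.5, -0.5) does not reach this height (z outside [3.5, 21.5]); the r=11.5 cylinder at (3.5, 15.5) gives a regular 24-gon of circumradius 11.5 (constant along its height) (area = (24/2)·11.500²·sin(360°/24) = 410.75 mm²); Taking the union: the regions partially overlap — summed areas 857.00 mm² minus the doubly-counted overlap 274.41 mm² gives 582.58 mm² — area = 582.58 mm². Overall, the cross-section is a single solid region. Net area = 582.58 mm².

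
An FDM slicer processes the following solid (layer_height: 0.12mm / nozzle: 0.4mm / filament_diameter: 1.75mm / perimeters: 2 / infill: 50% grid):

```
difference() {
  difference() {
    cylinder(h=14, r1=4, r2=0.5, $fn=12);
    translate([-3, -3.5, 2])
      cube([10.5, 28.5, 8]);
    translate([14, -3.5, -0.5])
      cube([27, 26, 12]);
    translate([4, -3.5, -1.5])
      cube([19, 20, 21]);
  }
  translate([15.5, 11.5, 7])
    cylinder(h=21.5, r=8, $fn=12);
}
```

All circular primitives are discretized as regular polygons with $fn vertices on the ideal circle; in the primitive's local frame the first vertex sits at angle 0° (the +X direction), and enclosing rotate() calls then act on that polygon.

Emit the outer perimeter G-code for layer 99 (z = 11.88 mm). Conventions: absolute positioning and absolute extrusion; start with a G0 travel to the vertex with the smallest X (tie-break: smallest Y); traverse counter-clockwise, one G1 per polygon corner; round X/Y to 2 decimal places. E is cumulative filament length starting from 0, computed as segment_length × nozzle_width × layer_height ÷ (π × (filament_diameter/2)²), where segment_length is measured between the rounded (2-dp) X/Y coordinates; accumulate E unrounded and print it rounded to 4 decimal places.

At z = 11.88 mm: the cone: at t=0.849 of its height the radius interpolates to r₁+(r₂−r₁)t = 1.030, giving a regular 12-gon of that circumradius; the cube at (-3, -3.5) is not intersected at this z (z outside [2, 10]); the cube at (14, -3.5) is not intersected at this z (z outside [-0.5, 11.5]); the cube at (4, -3.5) is present — its section is the full 19×20 rectangle; Taking the first minus the rest: starting from the cone, the 19×20 cube at (4, -3.5) misses the remaining region (no effect) — 1 connected region; the r=8 cylinder at (15.5, 11.5) gives a regular 12-gon of circumradius 8 (constant along its height); Taking the first minus the rest: starting from that combined region, the r=8 cylinder at (15.5, 11.5) misses the remaining region (no effect) — 1 connected region. The outline is a single polygon with 12 vertices. Extrusion per mm of travel: 0.4 × 0.12 / (π × 0.875²) = 0.019956. Accumulating E over each segment gives final E = 0.1275.

G0 X-1.03 Y0.00 Z11.88
G1 X-0.89 Y-0.51 E0.0106
G1 X-0.52 Y-0.89 E0.0211
G1 X0.00 Y-1.03 E0.0319
G1 X0.52 Y-0.89 E0.0426
G1 X0.89 Y-0.52 E0.0531
G1 X1.03 Y0.00 E0.0638
G1 X0.89 Y0.51 E0.0744
G1 X0.52 Y0.89 E0.0850
G1 X0.00 Y1.03 E0.0957
G1 X-0.51 Y0.89 E0.1063
G1 X-0.89 Y0.51 E0.1170
G1 X-1.03 Y0.00 E0.1275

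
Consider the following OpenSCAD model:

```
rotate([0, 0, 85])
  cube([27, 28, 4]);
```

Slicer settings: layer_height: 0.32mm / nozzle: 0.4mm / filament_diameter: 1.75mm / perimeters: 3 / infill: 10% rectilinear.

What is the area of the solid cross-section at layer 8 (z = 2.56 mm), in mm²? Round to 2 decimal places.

756.00 mm²

At z = 2.56 mm: the cube is present — its section is the full 27×28 rectangle (area 756.00 mm²); (whole slice rotated 85° about Z — lengths, areas and connectivity unchanged). Overall, the cross-section is a single solid region. Net area = 756.00 mm².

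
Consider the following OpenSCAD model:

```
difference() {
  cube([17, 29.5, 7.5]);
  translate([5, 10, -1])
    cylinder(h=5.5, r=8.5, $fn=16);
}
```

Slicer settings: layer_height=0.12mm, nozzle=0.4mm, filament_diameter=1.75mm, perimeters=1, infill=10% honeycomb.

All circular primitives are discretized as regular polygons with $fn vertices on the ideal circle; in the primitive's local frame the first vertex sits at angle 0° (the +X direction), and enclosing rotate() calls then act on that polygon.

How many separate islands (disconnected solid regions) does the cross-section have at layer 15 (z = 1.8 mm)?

At z = 1.8 mm: the 17×29.5 cube contributes its full rectangle; the r=8.5 cylinder at (5, 10) gives a regular 16-gon of circumradius 8.5 (constant along its height); After the difference (first − rest): starting from the 17×29.5 cube, the r=8.5 cylinder at (5, 10) partially overlaps it — only the 189.19 mm² overlap (of its 221.19 mm²) is removed, clipping the outline — 1 connected region. Overall, the cross-section is a single solid region. Island count = 1.

1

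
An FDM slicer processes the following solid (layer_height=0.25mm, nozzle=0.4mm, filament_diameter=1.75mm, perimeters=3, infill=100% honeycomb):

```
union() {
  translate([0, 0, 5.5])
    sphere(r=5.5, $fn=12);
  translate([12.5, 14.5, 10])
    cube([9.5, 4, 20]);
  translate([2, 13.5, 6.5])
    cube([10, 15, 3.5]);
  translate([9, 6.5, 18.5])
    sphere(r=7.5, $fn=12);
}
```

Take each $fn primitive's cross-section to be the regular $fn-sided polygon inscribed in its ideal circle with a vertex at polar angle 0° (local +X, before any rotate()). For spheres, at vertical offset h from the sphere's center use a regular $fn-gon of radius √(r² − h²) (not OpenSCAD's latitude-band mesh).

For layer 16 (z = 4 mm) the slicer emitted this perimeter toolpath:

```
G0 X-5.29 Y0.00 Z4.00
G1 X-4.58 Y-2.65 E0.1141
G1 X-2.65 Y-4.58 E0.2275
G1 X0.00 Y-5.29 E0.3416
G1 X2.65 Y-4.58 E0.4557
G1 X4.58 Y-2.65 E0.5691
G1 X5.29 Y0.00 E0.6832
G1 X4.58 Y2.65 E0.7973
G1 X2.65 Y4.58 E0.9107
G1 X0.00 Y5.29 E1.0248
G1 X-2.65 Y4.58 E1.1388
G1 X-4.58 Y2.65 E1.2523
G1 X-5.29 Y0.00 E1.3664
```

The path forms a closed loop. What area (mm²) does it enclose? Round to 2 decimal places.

Apply the shoelace formula to the sequence of (X, Y) vertices; enclosed area = 83.98 mm².

83.98 mm²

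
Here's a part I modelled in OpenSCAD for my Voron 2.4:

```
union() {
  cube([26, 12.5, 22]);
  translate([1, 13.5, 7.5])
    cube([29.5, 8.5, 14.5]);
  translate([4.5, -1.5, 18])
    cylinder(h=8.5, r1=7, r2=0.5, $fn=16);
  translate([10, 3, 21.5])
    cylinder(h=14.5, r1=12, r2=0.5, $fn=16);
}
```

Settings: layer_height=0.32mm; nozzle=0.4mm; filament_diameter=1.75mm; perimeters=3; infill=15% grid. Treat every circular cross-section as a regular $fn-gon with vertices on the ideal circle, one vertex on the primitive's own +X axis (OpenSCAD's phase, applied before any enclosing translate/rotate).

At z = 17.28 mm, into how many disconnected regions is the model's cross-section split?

2

At z = 17.28 mm: the cube is present — its section is the full 26×12.5 rectangle; the cube at (1, 13.5) is present — its section is the full 29.5×8.5 rectangle; the cone at (4.5, -1.5) does not reach this height (z outside [18, 26.5]); the cone at (10, 3) is not intersected at this z (z outside [21.5, 36]); Merging all regions: the 2 present regions are separate (no shared area or edge), so areas and boundary lengths simply add and each stays a separate island — 2 connected regions. The result has 2 disconnected regions.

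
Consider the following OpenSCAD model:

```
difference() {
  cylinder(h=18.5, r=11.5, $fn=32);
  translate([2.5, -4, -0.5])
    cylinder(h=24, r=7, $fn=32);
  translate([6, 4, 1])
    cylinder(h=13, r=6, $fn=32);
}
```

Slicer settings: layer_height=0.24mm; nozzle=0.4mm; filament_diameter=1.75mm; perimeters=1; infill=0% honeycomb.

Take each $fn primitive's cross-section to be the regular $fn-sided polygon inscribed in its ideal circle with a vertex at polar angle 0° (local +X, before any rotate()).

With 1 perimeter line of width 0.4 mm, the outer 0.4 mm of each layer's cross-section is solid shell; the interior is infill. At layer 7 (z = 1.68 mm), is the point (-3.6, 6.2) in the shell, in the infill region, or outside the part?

At z = 1.68 mm: the r=11.5 cylinder gives a regular 32-gon of circumradius 11.5 (constant along its height); the cylinder at (2.5, -4): section is a regular 32-gon, circumradius r=7; the cylinder at (6, 4): section is a regular 32-gon, circumradius r=6; Subtracting the remaining from the first: starting from the r=11.5 cylinder, the r=7 cylinder at (2.5, -4) partially overlaps it — only the 152.09 mm² overlap (of its 152.95 mm²) is removed, clipping the outline; the r=6 cylinder at (6, 4) partially overlaps it — only the 71.44 mm² overlap (of its 112.37 mm²) is removed, clipping the outline — 2 connected regions. Overall, the cross-section has 2 separate islands. The nearest boundary edge runs (0.46, 6.30)→(0.12, 5.17); distance from the point to it = 3.86 mm. (Shell/infill is judged within the island containing the point — the largest one.) The point is inside the cross-section and 3.86 mm from the nearest boundary — more than the 0.4 mm shell width (1 × 0.4), so it's in the infill interior.

infill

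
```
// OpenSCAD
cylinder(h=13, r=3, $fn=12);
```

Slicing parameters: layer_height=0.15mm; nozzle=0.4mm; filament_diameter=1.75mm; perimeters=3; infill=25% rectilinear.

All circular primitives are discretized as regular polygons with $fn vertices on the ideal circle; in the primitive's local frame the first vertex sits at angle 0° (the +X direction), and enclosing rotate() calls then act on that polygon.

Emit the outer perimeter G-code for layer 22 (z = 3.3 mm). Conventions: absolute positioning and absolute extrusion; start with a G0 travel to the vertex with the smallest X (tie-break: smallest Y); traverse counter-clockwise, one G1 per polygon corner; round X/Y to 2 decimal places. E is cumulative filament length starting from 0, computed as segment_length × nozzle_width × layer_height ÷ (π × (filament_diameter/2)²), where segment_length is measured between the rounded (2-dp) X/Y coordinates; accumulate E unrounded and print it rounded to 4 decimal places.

At z = 3.3 mm: the r=3 cylinder gives a regular 12-gon of circumradius 3 (constant along its height). The outline is a single polygon with 12 vertices. Extrusion per mm of travel: 0.4 × 0.15 / (π × 0.875²) = 0.024945. Accumulating E over each segment gives final E = 0.4650.

G0 X-3.00 Y0.00 Z3.30
G1 X-2.60 Y-1.50 E0.0387
G1 X-1.50 Y-2.60 E0.0775
G1 X0.00 Y-3.00 E0.1163
G1 X1.50 Y-2.60 E0.1550
G1 X2.60 Y-1.50 E0.1938
G1 X3.00 Y0.00 E0.2325
G1 X2.60 Y1.50 E0.2712
G1 X1.50 Y2.60 E0.3100
G1 X0.00 Y3.00 E0.3488
G1 X-1.50 Y2.60 E0.3875
G1 X-2.60 Y1.50 E0.4263
G1 X-3.00 Y0.00 E0.4650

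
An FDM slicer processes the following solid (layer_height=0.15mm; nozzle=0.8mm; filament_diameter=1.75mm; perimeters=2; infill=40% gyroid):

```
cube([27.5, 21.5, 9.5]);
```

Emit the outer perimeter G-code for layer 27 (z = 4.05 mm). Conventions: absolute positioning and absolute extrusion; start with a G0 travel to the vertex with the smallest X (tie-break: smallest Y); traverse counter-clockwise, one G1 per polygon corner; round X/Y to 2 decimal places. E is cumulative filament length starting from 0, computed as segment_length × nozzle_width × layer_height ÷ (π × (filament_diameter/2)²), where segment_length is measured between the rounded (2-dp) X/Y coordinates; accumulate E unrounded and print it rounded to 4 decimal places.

G0 X0.00 Y0.00 Z4.05
G1 X27.50 Y0.00 E1.3720
G1 X27.50 Y21.50 E2.4446
G1 X0.00 Y21.50 E3.8166
G1 X0.00 Y0.00 E4.8892

At z = 4.05 mm: the 27.5×21.5 cube contributes its full rectangle. The outline is a single polygon with 4 vertices. Extrusion per mm of travel: 0.8 × 0.15 / (π × 0.875²) = 0.049890. Accumulating E over each segment gives final E = 4.8892.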